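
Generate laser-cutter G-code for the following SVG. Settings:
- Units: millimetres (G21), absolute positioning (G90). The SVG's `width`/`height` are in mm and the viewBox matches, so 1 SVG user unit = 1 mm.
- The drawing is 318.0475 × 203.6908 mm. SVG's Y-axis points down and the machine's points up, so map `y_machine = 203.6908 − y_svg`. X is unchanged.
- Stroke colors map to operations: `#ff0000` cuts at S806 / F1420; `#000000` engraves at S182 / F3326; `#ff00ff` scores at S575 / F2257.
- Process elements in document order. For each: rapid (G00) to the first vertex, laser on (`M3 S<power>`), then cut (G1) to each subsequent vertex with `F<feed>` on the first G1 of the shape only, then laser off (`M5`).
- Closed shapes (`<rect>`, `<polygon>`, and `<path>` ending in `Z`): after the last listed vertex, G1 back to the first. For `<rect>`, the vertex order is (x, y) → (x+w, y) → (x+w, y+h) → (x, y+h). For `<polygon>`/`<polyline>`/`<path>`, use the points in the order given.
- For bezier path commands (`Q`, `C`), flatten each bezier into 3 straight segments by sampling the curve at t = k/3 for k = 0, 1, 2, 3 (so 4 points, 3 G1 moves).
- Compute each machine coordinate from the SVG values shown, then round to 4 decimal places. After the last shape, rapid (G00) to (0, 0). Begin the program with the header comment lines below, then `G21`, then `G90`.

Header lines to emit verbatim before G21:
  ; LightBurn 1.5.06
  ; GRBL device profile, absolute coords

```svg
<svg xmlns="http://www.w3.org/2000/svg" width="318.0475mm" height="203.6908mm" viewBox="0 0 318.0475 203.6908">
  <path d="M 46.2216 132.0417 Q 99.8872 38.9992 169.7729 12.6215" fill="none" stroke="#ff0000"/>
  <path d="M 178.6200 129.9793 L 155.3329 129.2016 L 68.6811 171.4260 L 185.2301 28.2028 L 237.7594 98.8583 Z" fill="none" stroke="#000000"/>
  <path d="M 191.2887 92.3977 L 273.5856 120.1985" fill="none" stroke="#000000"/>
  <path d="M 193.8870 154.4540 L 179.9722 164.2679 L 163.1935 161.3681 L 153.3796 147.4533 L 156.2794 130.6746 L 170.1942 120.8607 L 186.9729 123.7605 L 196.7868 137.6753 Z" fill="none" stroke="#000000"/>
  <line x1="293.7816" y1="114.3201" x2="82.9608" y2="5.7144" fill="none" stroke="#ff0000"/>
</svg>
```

; LightBurn 1.5.06
; GRBL device profile, absolute coords
G21
G90
G00 X46.2216 Y71.6491
M3 S806
G1 X83.8009 Y126.2702 F1420
G1 X124.9847 Y166.0770
G1 X169.7729 Y191.0693
M5
G00 X178.6200 Y73.7115
M3 S182
G1 X155.3329 Y74.4892 F3326
G1 X68.6811 Y32.2648
G1 X185.2301 Y175.4880
G1 X237.7594 Y104.8325
G1 X178.6200 Y73.7115
M5
G00 X191.2887 Y111.2931
M3 S182
G1 X273.5856 Y83.4923 F3326
M5
G00 X193.8870 Y49.2368
M3 S182
G1 X179.9722 Y39.4229 F3326
G1 X163.1935 Y42.3227
G1 X153.3796 Y56.2375
G1 X156.2794 Y73.0162
G1 X170.1942 Y82.8301
G1 X186.9729 Y79.9303
G1 X196.7868 Y66.0155
G1 X193.8870 Y49.2368
M5
G00 X293.7816 Y89.3707
M3 S806
G1 X82.9608 Y197.9764 F1420
M5
G00 X0.0000 Y0.0000

1 u = 1 mm; y_m = 203.6908 − y.

[1] `<path>` quadratic bezier, #ff0000→cut S806 F1420: (46.2216,71.6491) → (83.8009,126.2702) → (124.9847,166.0770) → (169.7729,191.0693)

[2] `<path>` closed polygon, #000000→engrave S182 F3326: (178.6200,73.7115) → (155.3329,74.4892) → (68.6811,32.2648) → (185.2301,175.4880) → (237.7594,104.8325) → (178.6200,73.7115) (closed)

[3] `<path>` line segment, #000000→engrave S182 F3326: (191.2887,111.2931) → (273.5856,83.4923)

[4] `<path>` regular polygon, #000000→engrave S182 F3326: (193.8870,49.2368) → (179.9722,39.4229) → (163.1935,42.3227) → (153.3796,56.2375) → (156.2794,73.0162) → (170.1942,82.8301) → (186.9729,79.9303) → (196.7868,66.0155) → (193.8870,49.2368) (closed)

[5] `<line>` line segment, #ff0000→cut S806 F1420: (293.7816,89.3707) → (82.9608,197.9764)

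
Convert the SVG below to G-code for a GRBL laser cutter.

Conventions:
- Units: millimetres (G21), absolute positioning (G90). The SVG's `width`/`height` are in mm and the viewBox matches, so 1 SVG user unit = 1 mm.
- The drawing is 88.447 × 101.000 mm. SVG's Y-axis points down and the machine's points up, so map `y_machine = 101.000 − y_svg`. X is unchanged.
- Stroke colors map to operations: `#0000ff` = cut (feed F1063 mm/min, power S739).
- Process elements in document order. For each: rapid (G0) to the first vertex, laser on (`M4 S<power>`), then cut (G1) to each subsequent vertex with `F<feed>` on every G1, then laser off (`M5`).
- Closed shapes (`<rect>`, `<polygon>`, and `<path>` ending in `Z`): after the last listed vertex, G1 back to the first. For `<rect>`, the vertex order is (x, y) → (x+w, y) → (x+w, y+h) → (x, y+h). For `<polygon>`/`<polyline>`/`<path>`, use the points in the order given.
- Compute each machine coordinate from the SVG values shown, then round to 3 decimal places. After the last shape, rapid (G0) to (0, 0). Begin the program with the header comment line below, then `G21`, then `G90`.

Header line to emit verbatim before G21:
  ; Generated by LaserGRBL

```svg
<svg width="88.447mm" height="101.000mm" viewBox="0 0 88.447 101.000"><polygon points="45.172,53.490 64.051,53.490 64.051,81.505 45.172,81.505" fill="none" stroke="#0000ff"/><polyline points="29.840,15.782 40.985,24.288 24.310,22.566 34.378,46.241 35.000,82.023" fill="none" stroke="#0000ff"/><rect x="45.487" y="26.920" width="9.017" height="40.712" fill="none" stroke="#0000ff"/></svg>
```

; Generated by LaserGRBL
G21
G90
G0 X45.172 Y47.510
M4 S739
G1 X64.051 Y47.510 F1063
G1 X64.051 Y19.495 F1063
G1 X45.172 Y19.495 F1063
G1 X45.172 Y47.510 F1063
M5
G0 X29.840 Y85.218
M4 S739
G1 X40.985 Y76.712 F1063
G1 X24.310 Y78.434 F1063
G1 X34.378 Y54.759 F1063
G1 X35.000 Y18.977 F1063
M5
G0 X45.487 Y74.080
M4 S739
G1 X54.504 Y74.080 F1063
G1 X54.504 Y33.368 F1063
G1 X45.487 Y33.368 F1063
G1 X45.487 Y74.080 F1063
M5
G0 X0.000 Y0.000

viewBox `0 0 88.447 101.000` with mm width/height → 1 unit = 1 mm. Flip: y_m = 101.000 − y_svg.

**Shape 1** — `<polygon>` rectangle, stroke `#0000ff` → cut (S739, F1063). Machine vertices: (45.172,47.510) → (64.051,47.510) → (64.051,19.495) → (45.172,19.495) → (45.172,47.510). Closed: final G1 returns to the first vertex.

**Shape 2** — `<polyline>` open polyline, stroke `#0000ff` → cut (S739, F1063). Machine vertices: (29.840,85.218) → (40.985,76.712) → (24.310,78.434) → (34.378,54.759) → (35.000,18.977). Open path.

**Shape 3** — `<rect>` rectangle, stroke `#0000ff` → cut (S739, F1063). Machine vertices: (45.487,74.080) → (54.504,74.080) → (54.504,33.368) → (45.487,33.368) → (45.487,74.080). Closed: final G1 returns to the first vertex.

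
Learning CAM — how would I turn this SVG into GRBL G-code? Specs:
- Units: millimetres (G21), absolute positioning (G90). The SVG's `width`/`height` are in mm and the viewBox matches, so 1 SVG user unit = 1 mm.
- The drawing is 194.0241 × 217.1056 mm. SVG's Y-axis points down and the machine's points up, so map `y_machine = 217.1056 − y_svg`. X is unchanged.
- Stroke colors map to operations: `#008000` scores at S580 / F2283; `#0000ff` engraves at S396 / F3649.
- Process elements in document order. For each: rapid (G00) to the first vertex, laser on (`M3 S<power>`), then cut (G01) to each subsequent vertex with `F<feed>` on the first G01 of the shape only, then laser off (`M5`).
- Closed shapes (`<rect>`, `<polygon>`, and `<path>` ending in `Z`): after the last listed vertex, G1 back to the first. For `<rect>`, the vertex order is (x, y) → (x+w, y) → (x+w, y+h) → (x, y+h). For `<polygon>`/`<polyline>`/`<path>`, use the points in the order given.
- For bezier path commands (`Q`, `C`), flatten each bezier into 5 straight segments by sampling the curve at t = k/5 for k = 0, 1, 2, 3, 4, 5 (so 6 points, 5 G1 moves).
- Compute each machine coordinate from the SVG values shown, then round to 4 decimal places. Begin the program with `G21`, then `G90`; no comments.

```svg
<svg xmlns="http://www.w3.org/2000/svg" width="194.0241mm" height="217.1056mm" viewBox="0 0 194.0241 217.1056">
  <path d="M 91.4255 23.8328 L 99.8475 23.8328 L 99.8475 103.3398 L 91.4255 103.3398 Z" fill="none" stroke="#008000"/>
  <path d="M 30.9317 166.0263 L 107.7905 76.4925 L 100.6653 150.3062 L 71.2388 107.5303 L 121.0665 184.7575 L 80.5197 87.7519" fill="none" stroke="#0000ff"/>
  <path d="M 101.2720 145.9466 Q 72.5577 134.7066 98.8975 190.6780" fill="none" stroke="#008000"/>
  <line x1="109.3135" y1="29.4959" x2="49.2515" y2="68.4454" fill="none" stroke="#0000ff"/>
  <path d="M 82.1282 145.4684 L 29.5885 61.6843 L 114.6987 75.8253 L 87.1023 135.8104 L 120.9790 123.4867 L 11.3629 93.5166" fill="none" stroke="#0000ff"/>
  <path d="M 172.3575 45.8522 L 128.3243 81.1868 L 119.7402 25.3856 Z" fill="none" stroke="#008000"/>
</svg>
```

viewBox `0 0 194.0241 217.1056` with mm width/height → 1 unit = 1 mm. Flip: y_m = 217.1056 − y_svg.

**Shape 1** — `<path>` rectangle, stroke `#008000` → score (S580, F2283). Machine vertices: (91.4255,193.2728) → (99.8475,193.2728) → (99.8475,113.7658) → (91.4255,113.7658) → (91.4255,193.2728). Closed: final G1 returns to the first vertex.

**Shape 2** — `<path>` open polyline, stroke `#0000ff` → engrave (S396, F3649). Machine vertices: (30.9317,51.0793) → (107.7905,140.6131) → (100.6653,66.7994) → (71.2388,109.5753) → (121.0665,32.3481) → (80.5197,129.3537). Open path.

**Shape 3** — `<path>` quadratic bezier, stroke `#008000` → score (S580, F2283). Control points (SVG): P0=(101.2720,145.9466), P1=(72.5577,134.7066), P2=(98.8975,190.6780); sampled at t=k/5. Machine vertices: (101.2720,71.1590) → (91.9884,72.9665) → (87.1092,69.3972) → (86.6343,60.4509) → (90.5637,46.1277) → (98.8975,26.4276). Open path.

**Shape 4** — `<line>` line segment, stroke `#0000ff` → engrave (S396, F3649). Machine vertices: (109.3135,187.6097) → (49.2515,148.6602). Open path.

**Shape 5** — `<path>` open polyline, stroke `#0000ff` → engrave (S396, F3649). Machine vertices: (82.1282,71.6372) → (29.5885,155.4213) → (114.6987,141.2803) → (87.1023,81.2952) → (120.9790,93.6189) → (11.3629,123.5890). Open path.

**Shape 6** — `<path>` regular polygon, stroke `#008000` → score (S580, F2283). Machine vertices: (172.3575,171.2534) → (128.3243,135.9188) → (119.7402,191.7200) → (172.3575,171.2534). Closed: final G1 returns to the first vertex.

G21
G90
G00 X91.4255 Y193.2728
M3 S580
G01 X99.8475 Y193.2728 F2283
G01 X99.8475 Y113.7658
G01 X91.4255 Y113.7658
G01 X91.4255 Y193.2728
M5
G00 X30.9317 Y51.0793
M3 S396
G01 X107.7905 Y140.6131 F3649
G01 X100.6653 Y66.7994
G01 X71.2388 Y109.5753
G01 X121.0665 Y32.3481
G01 X80.5197 Y129.3537
M5
G00 X101.2720 Y71.1590
M3 S580
G01 X91.9884 Y72.9665 F2283
G01 X87.1092 Y69.3972
G01 X86.6343 Y60.4509
G01 X90.5637 Y46.1277
G01 X98.8975 Y26.4276
M5
G00 X109.3135 Y187.6097
M3 S396
G01 X49.2515 Y148.6602 F3649
M5
G00 X82.1282 Y71.6372
M3 S396
G01 X29.5885 Y155.4213 F3649
G01 X114.6987 Y141.2803
G01 X87.1023 Y81.2952
G01 X120.9790 Y93.6189
G01 X11.3629 Y123.5890
M5
G00 X172.3575 Y171.2534
M3 S580
G01 X128.3243 Y135.9188 F2283
G01 X119.7402 Y191.7200
G01 X172.3575 Y171.2534
M5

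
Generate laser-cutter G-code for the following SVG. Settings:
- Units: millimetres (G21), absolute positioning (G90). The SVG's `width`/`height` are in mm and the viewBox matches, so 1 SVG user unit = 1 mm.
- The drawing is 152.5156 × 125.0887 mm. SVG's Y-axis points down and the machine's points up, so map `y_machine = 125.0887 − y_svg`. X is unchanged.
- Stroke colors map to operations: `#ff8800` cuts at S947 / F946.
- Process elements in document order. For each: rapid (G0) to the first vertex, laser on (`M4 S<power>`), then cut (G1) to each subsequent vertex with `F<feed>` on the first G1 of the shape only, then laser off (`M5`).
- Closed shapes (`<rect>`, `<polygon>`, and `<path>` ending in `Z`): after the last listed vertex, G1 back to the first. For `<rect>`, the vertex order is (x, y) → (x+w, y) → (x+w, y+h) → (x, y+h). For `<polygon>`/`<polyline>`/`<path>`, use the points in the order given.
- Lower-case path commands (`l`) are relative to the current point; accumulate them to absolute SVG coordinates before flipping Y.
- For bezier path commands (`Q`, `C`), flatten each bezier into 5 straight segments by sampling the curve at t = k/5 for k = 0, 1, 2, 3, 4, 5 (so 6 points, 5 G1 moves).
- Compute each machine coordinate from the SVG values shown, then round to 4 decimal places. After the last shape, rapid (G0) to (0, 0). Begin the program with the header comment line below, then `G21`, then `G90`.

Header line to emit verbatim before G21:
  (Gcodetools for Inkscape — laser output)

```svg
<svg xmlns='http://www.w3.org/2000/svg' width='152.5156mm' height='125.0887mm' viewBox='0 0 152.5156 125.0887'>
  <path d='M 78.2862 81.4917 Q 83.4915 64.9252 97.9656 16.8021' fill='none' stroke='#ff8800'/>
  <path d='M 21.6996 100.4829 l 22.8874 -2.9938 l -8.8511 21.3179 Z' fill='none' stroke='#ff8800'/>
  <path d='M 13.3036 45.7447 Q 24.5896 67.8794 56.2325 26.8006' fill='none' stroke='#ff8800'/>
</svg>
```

Since the viewBox matches the mm dimensions, user units are millimetres directly. The only transform is the Y-flip y_m = 125.0887 − y_svg.

Shape 1 is a quadratic bezier drawn with `<path>`. Its stroke #ff8800 means cut at S947, F946. After flipping Y the toolpath is (78.2862,43.5970) → (80.7391,51.4859) → (83.9334,61.8993) → (87.8693,74.8372) → (92.5467,90.2996) → (97.9656,108.2866).

Shape 2 is a regular polygon drawn with `<path>`. Its stroke #ff8800 means cut at S947, F946. After flipping Y the toolpath is (21.6996,24.6058) → (44.5870,27.5996) → (35.7359,6.2817) → (21.6996,24.6058), returning to the start.

Shape 3 is a quadratic bezier drawn with `<path>`. Its stroke #ff8800 means cut at S947, F946. After flipping Y the toolpath is (13.3036,79.3440) → (18.6323,73.0187) → (25.5895,71.7504) → (34.1753,75.5392) → (44.3896,84.3851) → (56.2325,98.2881).

(Gcodetools for Inkscape — laser output)
G21
G90
G0 X78.2862 Y43.5970
M4 S947
G1 X80.7391 Y51.4859 F946
G1 X83.9334 Y61.8993
G1 X87.8693 Y74.8372
G1 X92.5467 Y90.2996
G1 X97.9656 Y108.2866
M5
G0 X21.6996 Y24.6058
M4 S947
G1 X44.5870 Y27.5996 F946
G1 X35.7359 Y6.2817
G1 X21.6996 Y24.6058
M5
G0 X13.3036 Y79.3440
M4 S947
G1 X18.6323 Y73.0187 F946
G1 X25.5895 Y71.7504
G1 X34.1753 Y75.5392
G1 X44.3896 Y84.3851
G1 X56.2325 Y98.2881
M5
G0 X0.0000 Y0.0000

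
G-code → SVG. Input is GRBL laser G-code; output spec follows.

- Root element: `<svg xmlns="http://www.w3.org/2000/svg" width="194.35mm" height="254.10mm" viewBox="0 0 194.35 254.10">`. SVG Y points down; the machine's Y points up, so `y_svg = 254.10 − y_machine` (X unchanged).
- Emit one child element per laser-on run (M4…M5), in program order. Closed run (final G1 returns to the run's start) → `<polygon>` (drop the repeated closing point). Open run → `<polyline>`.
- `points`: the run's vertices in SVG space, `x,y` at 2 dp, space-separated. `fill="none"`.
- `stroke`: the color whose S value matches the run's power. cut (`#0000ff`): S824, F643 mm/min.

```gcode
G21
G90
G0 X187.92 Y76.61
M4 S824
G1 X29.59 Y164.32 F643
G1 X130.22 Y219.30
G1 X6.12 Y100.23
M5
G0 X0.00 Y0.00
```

y_svg = 254.10 − y_m. Every run uses S824, so all elements get stroke `#0000ff` (cut).

[1] open run; points: 187.92,177.49 29.59,89.78 130.22,34.80 6.12,153.87

<svg xmlns="http://www.w3.org/2000/svg" width="194.35mm" height="254.10mm" viewBox="0 0 194.35 254.10">
  <polyline points="187.92,177.49 29.59,89.78 130.22,34.80 6.12,153.87" fill="none" stroke="#0000ff"/>
</svg>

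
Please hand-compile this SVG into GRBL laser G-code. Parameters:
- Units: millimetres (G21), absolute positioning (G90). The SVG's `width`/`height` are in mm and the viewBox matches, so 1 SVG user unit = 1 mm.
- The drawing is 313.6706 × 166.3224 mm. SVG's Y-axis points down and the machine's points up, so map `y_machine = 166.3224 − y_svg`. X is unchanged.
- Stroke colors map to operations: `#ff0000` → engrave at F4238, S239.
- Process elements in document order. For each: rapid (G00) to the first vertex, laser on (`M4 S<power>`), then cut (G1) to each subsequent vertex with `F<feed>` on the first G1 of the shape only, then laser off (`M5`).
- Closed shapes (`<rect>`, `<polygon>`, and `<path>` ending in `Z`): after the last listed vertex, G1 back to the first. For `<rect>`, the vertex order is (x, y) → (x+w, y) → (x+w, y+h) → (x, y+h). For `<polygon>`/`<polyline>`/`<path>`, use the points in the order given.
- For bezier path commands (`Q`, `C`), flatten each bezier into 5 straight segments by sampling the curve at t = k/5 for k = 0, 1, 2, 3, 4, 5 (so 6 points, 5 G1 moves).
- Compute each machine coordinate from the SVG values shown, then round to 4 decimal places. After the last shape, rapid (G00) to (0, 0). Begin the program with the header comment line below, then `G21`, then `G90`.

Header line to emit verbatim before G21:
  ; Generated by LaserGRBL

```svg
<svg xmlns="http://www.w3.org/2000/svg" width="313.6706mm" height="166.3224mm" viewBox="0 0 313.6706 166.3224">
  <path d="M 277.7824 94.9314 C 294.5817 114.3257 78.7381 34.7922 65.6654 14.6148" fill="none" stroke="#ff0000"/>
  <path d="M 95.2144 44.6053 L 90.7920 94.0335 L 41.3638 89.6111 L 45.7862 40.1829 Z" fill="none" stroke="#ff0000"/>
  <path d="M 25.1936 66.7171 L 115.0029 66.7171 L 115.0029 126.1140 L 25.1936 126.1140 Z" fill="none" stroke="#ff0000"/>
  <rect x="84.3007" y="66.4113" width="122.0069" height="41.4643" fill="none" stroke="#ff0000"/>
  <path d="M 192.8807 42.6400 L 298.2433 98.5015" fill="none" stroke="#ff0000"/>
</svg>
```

viewBox `0 0 313.6706 166.3224` with mm width/height → 1 unit = 1 mm. Flip: y_m = 166.3224 − y_svg.

**Shape 1** — `<path>` cubic bezier, stroke `#ff0000` → engrave (S239, F4238). Control points (SVG): P0=(277.7824,94.9314), P1=(294.5817,114.3257), P2=(78.7381,34.7922), P3=(65.6654,14.6148); sampled at t=k/5. Machine vertices: (277.7824,71.3910) → (263.4281,70.3595) → (214.1395,85.4730) → (150.8162,109.1340) → (94.3582,133.7447) → (65.6654,151.7076). Open path.

**Shape 2** — `<path>` regular polygon, stroke `#ff0000` → engrave (S239, F4238). Machine vertices: (95.2144,121.7171) → (90.7920,72.2889) → (41.3638,76.7113) → (45.7862,126.1395) → (95.2144,121.7171). Closed: final G1 returns to the first vertex.

**Shape 3** — `<path>` rectangle, stroke `#ff0000` → engrave (S239, F4238). Machine vertices: (25.1936,99.6053) → (115.0029,99.6053) → (115.0029,40.2084) → (25.1936,40.2084) → (25.1936,99.6053). Closed: final G1 returns to the first vertex.

**Shape 4** — `<rect>` rectangle, stroke `#ff0000` → engrave (S239, F4238). Machine vertices: (84.3007,99.9111) → (206.3076,99.9111) → (206.3076,58.4468) → (84.3007,58.4468) → (84.3007,99.9111). Closed: final G1 returns to the first vertex.

**Shape 5** — `<path>` line segment, stroke `#ff0000` → engrave (S239, F4238). Machine vertices: (192.8807,123.6824) → (298.2433,67.8209). Open path.

; Generated by LaserGRBL
G21
G90
G00 X277.7824 Y71.3910
M4 S239
G1 X263.4281 Y70.3595 F4238
G1 X214.1395 Y85.4730
G1 X150.8162 Y109.1340
G1 X94.3582 Y133.7447
G1 X65.6654 Y151.7076
M5
G00 X95.2144 Y121.7171
M4 S239
G1 X90.7920 Y72.2889 F4238
G1 X41.3638 Y76.7113
G1 X45.7862 Y126.1395
G1 X95.2144 Y121.7171
M5
G00 X25.1936 Y99.6053
M4 S239
G1 X115.0029 Y99.6053 F4238
G1 X115.0029 Y40.2084
G1 X25.1936 Y40.2084
G1 X25.1936 Y99.6053
M5
G00 X84.3007 Y99.9111
M4 S239
G1 X206.3076 Y99.9111 F4238
G1 X206.3076 Y58.4468
G1 X84.3007 Y58.4468
G1 X84.3007 Y99.9111
M5
G00 X192.8807 Y123.6824
M4 S239
G1 X298.2433 Y67.8209 F4238
M5
G00 X0.0000 Y0.0000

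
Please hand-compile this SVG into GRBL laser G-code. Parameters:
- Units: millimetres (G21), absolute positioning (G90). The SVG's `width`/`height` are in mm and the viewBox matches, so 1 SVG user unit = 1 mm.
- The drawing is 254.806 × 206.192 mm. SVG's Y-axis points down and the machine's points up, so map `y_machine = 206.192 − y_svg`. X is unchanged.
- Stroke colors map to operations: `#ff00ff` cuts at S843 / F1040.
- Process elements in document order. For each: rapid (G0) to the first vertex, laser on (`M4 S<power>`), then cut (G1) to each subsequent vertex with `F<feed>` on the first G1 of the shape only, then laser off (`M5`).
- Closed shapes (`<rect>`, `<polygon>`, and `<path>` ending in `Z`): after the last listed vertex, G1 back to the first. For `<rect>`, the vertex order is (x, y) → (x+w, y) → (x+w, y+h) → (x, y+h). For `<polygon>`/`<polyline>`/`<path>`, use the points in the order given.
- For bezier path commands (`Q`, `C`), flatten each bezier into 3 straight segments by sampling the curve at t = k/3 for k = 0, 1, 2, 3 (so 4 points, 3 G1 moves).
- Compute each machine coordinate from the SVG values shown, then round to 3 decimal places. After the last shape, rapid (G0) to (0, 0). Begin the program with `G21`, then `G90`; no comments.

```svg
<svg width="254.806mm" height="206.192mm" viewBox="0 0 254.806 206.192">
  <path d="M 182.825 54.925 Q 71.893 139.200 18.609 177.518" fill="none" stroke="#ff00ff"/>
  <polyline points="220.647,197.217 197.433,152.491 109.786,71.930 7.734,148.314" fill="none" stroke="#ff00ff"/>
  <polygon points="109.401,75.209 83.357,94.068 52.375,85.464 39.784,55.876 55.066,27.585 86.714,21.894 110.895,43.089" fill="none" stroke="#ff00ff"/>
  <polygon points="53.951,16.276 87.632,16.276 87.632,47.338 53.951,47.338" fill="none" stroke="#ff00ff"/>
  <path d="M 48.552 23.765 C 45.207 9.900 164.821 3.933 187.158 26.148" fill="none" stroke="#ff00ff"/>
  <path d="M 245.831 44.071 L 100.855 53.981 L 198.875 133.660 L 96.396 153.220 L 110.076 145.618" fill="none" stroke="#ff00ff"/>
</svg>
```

viewBox `0 0 254.806 206.192` with mm width/height → 1 unit = 1 mm. Flip: y_m = 206.192 − y_svg.

**Shape 1** — `<path>` quadratic bezier, stroke `#ff00ff` → cut (S843, F1040). Control points (SVG): P0=(182.825,54.925), P1=(71.893,139.200), P2=(18.609,177.518); sampled at t=k/3. Machine vertices: (182.825,151.267) → (115.276,100.190) → (60.537,59.326) → (18.609,28.674). Open path.

**Shape 2** — `<polyline>` open polyline, stroke `#ff00ff` → cut (S843, F1040). Machine vertices: (220.647,8.975) → (197.433,53.701) → (109.786,134.262) → (7.734,57.878). Open path.

**Shape 3** — `<polygon>` regular polygon, stroke `#ff00ff` → cut (S843, F1040). Machine vertices: (109.401,130.983) → (83.357,112.124) → (52.375,120.728) → (39.784,150.316) → (55.066,178.607) → (86.714,184.298) → (110.895,163.103) → (109.401,130.983). Closed: final G1 returns to the first vertex.

**Shape 4** — `<polygon>` rectangle, stroke `#ff00ff` → cut (S843, F1040). Machine vertices: (53.951,189.916) → (87.632,189.916) → (87.632,158.854) → (53.951,158.854) → (53.951,189.916). Closed: final G1 returns to the first vertex.

**Shape 5** — `<path>` cubic bezier, stroke `#ff00ff` → cut (S843, F1040). Control points (SVG): P0=(48.552,23.765), P1=(45.207,9.900), P2=(164.821,3.933), P3=(187.158,26.148); sampled at t=k/3. Machine vertices: (48.552,182.427) → (78.036,192.908) → (140.552,193.616) → (187.158,180.044). Open path.

**Shape 6** — `<path>` open polyline, stroke `#ff00ff` → cut (S843, F1040). Machine vertices: (245.831,162.121) → (100.855,152.211) → (198.875,72.532) → (96.396,52.972) → (110.076,60.574). Open path.

G21
G90
G0 X182.825 Y151.267
M4 S843
G1 X115.276 Y100.190 F1040
G1 X60.537 Y59.326
G1 X18.609 Y28.674
M5
G0 X220.647 Y8.975
M4 S843
G1 X197.433 Y53.701 F1040
G1 X109.786 Y134.262
G1 X7.734 Y57.878
M5
G0 X109.401 Y130.983
M4 S843
G1 X83.357 Y112.124 F1040
G1 X52.375 Y120.728
G1 X39.784 Y150.316
G1 X55.066 Y178.607
G1 X86.714 Y184.298
G1 X110.895 Y163.103
G1 X109.401 Y130.983
M5
G0 X53.951 Y189.916
M4 S843
G1 X87.632 Y189.916 F1040
G1 X87.632 Y158.854
G1 X53.951 Y158.854
G1 X53.951 Y189.916
M5
G0 X48.552 Y182.427
M4 S843
G1 X78.036 Y192.908 F1040
G1 X140.552 Y193.616
G1 X187.158 Y180.044
M5
G0 X245.831 Y162.121
M4 S843
G1 X100.855 Y152.211 F1040
G1 X198.875 Y72.532
G1 X96.396 Y52.972
G1 X110.076 Y60.574
M5
G0 X0.000 Y0.000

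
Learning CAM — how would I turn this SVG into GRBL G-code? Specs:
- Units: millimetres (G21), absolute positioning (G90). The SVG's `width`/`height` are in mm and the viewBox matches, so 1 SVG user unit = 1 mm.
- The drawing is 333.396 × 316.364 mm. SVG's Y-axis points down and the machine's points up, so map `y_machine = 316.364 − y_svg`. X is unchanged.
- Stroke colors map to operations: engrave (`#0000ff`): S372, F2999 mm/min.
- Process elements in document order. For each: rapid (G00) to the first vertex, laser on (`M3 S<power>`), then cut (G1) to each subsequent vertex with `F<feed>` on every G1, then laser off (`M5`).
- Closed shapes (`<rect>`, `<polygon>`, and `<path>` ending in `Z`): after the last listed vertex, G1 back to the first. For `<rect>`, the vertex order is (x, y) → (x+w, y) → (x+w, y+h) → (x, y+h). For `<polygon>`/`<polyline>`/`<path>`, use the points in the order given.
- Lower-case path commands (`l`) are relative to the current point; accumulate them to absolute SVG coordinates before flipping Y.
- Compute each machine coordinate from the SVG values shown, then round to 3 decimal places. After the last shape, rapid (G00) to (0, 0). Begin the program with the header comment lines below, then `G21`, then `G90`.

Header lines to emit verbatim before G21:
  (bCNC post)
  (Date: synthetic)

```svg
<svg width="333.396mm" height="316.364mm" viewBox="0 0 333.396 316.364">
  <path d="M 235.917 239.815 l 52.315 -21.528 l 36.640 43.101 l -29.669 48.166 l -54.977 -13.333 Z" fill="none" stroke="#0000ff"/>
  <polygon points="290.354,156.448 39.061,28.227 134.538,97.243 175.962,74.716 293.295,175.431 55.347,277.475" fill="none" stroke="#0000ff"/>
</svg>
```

1 u = 1 mm; y_m = 316.364 − y.

[1] `<path>` regular polygon, #0000ff→engrave S372 F2999: (235.917,76.549) → (288.232,98.077) → (324.872,54.976) → (295.203,6.810) → (240.226,20.143) → (235.917,76.549) (closed)

[2] `<polygon>` closed polygon, #0000ff→engrave S372 F2999: (290.354,159.916) → (39.061,288.137) → (134.538,219.121) → (175.962,241.648) → (293.295,140.933) → (55.347,38.889) → (290.354,159.916) (closed)

(bCNC post)
(Date: synthetic)
G21
G90
G00 X235.917 Y76.549
M3 S372
G1 X288.232 Y98.077 F2999
G1 X324.872 Y54.976 F2999
G1 X295.203 Y6.810 F2999
G1 X240.226 Y20.143 F2999
G1 X235.917 Y76.549 F2999
M5
G00 X290.354 Y159.916
M3 S372
G1 X39.061 Y288.137 F2999
G1 X134.538 Y219.121 F2999
G1 X175.962 Y241.648 F2999
G1 X293.295 Y140.933 F2999
G1 X55.347 Y38.889 F2999
G1 X290.354 Y159.916 F2999
M5
G00 X0.000 Y0.000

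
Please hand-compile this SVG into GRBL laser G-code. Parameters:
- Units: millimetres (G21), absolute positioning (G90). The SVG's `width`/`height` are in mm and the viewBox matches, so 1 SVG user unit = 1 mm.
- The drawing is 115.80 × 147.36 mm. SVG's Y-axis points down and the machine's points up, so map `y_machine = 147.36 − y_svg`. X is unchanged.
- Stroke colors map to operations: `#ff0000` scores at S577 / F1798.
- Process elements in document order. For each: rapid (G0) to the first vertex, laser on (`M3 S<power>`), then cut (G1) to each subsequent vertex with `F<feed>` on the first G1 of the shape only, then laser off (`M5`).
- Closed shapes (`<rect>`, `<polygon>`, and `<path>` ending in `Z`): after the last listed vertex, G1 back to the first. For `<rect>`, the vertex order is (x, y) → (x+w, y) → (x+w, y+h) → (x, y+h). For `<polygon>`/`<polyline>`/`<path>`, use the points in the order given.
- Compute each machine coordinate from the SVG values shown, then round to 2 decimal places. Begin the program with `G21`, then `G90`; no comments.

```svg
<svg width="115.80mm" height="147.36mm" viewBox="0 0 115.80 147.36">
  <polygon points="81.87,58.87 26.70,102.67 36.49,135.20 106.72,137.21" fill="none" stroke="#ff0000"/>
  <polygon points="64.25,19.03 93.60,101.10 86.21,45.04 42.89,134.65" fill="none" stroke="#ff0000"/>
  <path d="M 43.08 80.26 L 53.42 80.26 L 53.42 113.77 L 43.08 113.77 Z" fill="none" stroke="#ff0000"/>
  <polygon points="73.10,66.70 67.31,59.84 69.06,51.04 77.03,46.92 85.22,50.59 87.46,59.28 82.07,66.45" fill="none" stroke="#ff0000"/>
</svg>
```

viewBox `0 0 115.80 147.36` with mm width/height → 1 unit = 1 mm. Flip: y_m = 147.36 − y_svg.

**Shape 1** — `<polygon>` closed polygon, stroke `#ff0000` → score (S577, F1798). Machine vertices: (81.87,88.49) → (26.70,44.69) → (36.49,12.16) → (106.72,10.15) → (81.87,88.49). Closed: final G1 returns to the first vertex.

**Shape 2** — `<polygon>` closed polygon, stroke `#ff0000` → score (S577, F1798). Machine vertices: (64.25,128.33) → (93.60,46.26) → (86.21,102.32) → (42.89,12.71) → (64.25,128.33). Closed: final G1 returns to the first vertex.

**Shape 3** — `<path>` rectangle, stroke `#ff0000` → score (S577, F1798). Machine vertices: (43.08,67.10) → (53.42,67.10) → (53.42,33.59) → (43.08,33.59) → (43.08,67.10). Closed: final G1 returns to the first vertex.

**Shape 4** — `<polygon>` regular polygon, stroke `#ff0000` → score (S577, F1798). Machine vertices: (73.10,80.66) → (67.31,87.52) → (69.06,96.32) → (77.03,100.44) → (85.22,96.77) → (87.46,88.08) → (82.07,80.91) → (73.10,80.66). Closed: final G1 returns to the first vertex.

G21
G90
G0 X81.87 Y88.49
M3 S577
G1 X26.70 Y44.69 F1798
G1 X36.49 Y12.16
G1 X106.72 Y10.15
G1 X81.87 Y88.49
M5
G0 X64.25 Y128.33
M3 S577
G1 X93.60 Y46.26 F1798
G1 X86.21 Y102.32
G1 X42.89 Y12.71
G1 X64.25 Y128.33
M5
G0 X43.08 Y67.10
M3 S577
G1 X53.42 Y67.10 F1798
G1 X53.42 Y33.59
G1 X43.08 Y33.59
G1 X43.08 Y67.10
M5
G0 X73.10 Y80.66
M3 S577
G1 X67.31 Y87.52 F1798
G1 X69.06 Y96.32
G1 X77.03 Y100.44
G1 X85.22 Y96.77
G1 X87.46 Y88.08
G1 X82.07 Y80.91
G1 X73.10 Y80.66
M5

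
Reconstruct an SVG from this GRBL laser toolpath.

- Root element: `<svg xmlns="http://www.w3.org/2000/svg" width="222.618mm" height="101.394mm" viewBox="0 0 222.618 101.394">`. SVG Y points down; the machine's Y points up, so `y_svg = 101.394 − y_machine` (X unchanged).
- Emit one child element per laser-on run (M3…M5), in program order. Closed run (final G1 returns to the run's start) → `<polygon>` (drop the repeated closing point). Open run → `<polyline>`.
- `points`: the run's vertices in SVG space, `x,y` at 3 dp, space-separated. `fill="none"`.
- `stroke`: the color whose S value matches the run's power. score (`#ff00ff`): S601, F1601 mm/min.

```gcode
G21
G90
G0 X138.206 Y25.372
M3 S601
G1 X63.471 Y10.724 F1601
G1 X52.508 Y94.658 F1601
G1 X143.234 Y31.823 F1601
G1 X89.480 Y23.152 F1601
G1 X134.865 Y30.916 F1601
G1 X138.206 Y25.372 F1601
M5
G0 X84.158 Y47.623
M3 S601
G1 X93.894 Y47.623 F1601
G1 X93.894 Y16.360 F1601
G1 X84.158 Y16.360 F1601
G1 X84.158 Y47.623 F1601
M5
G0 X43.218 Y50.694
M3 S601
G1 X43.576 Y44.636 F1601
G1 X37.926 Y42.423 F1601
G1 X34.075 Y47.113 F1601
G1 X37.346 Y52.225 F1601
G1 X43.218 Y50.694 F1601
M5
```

Each laser-on run becomes one SVG element. Flip Y back into SVG space with y_svg = 101.394 − y_machine. Every run uses S601, so all elements get stroke `#ff00ff` (score).

Run 1: The run returns to its start, so emit a `<polygon>` with points (Y-flipped): 138.206,76.022 63.471,90.670 52.508,6.736 143.234,69.571 89.480,78.242 134.865,70.478.

Run 2: The run returns to its start, so emit a `<polygon>` with points (Y-flipped): 84.158,53.771 93.894,53.771 93.894,85.034 84.158,85.034.

Run 3: The run returns to its start, so emit a `<polygon>` with points (Y-flipped): 43.218,50.700 43.576,56.758 37.926,58.971 34.075,54.281 37.346,49.169.

<svg xmlns="http://www.w3.org/2000/svg" width="222.618mm" height="101.394mm" viewBox="0 0 222.618 101.394">
  <polygon points="138.206,76.022 63.471,90.670 52.508,6.736 143.234,69.571 89.480,78.242 134.865,70.478" fill="none" stroke="#ff00ff"/>
  <polygon points="84.158,53.771 93.894,53.771 93.894,85.034 84.158,85.034" fill="none" stroke="#ff00ff"/>
  <polygon points="43.218,50.700 43.576,56.758 37.926,58.971 34.075,54.281 37.346,49.169" fill="none" stroke="#ff00ff"/>
</svg>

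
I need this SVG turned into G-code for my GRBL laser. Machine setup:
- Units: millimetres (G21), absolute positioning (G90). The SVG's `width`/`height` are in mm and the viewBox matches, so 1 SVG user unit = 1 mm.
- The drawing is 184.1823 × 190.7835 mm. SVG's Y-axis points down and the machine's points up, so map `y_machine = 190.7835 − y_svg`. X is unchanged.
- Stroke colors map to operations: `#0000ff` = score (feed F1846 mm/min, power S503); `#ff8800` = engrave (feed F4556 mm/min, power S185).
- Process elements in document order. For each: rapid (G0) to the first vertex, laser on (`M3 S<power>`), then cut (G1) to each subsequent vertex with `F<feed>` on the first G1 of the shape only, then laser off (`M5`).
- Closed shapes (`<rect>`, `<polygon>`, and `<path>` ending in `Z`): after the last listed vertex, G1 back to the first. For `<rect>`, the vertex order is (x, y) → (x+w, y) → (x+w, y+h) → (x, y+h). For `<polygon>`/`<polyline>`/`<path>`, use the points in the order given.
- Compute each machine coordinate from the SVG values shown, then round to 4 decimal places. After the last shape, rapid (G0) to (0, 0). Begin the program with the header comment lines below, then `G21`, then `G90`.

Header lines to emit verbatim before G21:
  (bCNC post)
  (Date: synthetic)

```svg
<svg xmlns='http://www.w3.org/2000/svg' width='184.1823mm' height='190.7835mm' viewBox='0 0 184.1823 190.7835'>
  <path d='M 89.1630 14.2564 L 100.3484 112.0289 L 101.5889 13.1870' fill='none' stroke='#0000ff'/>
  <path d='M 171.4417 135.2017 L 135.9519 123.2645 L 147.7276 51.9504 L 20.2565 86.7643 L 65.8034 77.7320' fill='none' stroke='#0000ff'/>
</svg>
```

(bCNC post)
(Date: synthetic)
G21
G90
G0 X89.1630 Y176.5271
M3 S503
G1 X100.3484 Y78.7546 F1846
G1 X101.5889 Y177.5965
M5
G0 X171.4417 Y55.5818
M3 S503
G1 X135.9519 Y67.5190 F1846
G1 X147.7276 Y138.8331
G1 X20.2565 Y104.0192
G1 X65.8034 Y113.0515
M5
G0 X0.0000 Y0.0000

1 u = 1 mm; y_m = 190.7835 − y.

[1] `<path>` open polyline, #0000ff→score S503 F1846: (89.1630,176.5271) → (100.3484,78.7546) → (101.5889,177.5965)

[2] `<path>` open polyline, #0000ff→score S503 F1846: (171.4417,55.5818) → (135.9519,67.5190) → (147.7276,138.8331) → (20.2565,104.0192) → (65.8034,113.0515)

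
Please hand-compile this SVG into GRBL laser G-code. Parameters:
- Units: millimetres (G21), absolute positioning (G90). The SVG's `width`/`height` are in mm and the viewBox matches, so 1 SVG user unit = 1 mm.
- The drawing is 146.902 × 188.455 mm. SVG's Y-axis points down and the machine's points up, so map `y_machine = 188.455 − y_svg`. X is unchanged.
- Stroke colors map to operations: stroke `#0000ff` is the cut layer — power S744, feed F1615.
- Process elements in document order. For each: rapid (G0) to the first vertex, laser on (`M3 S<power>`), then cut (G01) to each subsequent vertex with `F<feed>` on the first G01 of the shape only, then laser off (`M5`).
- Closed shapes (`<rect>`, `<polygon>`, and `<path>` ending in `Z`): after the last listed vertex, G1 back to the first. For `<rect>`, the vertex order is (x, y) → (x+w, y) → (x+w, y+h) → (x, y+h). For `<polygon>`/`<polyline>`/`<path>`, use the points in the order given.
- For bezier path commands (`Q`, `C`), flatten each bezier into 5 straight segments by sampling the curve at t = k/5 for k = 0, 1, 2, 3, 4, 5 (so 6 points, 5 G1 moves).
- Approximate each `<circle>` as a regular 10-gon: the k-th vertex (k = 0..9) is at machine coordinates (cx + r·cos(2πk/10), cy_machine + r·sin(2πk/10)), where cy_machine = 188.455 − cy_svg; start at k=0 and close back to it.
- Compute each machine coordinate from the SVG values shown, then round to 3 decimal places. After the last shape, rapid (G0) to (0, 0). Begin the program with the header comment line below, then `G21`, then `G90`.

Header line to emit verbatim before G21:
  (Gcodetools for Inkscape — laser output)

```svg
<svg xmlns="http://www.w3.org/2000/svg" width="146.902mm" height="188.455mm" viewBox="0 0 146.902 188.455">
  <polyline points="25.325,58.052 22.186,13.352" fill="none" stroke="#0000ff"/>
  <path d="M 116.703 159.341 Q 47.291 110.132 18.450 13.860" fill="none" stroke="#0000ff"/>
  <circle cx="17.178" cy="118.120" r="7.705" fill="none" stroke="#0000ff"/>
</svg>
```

(Gcodetools for Inkscape — laser output)
G21
G90
G0 X25.325 Y130.403
M3 S744
G01 X22.186 Y175.103 F1615
M5
G0 X116.703 Y29.114
M3 S744
G01 X90.561 Y50.680 F1615
G01 X67.665 Y76.011
G01 X48.014 Y105.107
G01 X31.609 Y137.969
G01 X18.450 Y174.595
M5
G0 X24.883 Y70.335
M3 S744
G01 X23.411 Y74.864 F1615
G01 X19.559 Y77.663
G01 X14.797 Y77.663
G01 X10.945 Y74.864
G01 X9.473 Y70.335
G01 X10.945 Y65.806
G01 X14.797 Y63.007
G01 X19.559 Y63.007
G01 X23.411 Y65.806
G01 X24.883 Y70.335
M5
G0 X0.000 Y0.000

viewBox `0 0 146.902 188.455` with mm width/height → 1 unit = 1 mm. Flip: y_m = 188.455 − y_svg.

**Shape 1** — `<polyline>` line segment, stroke `#0000ff` → cut (S744, F1615). Machine vertices: (25.325,130.403) → (22.186,175.103). Open path.

**Shape 2** — `<path>` quadratic bezier, stroke `#0000ff` → cut (S744, F1615). Control points (SVG): P0=(116.703,159.341), P1=(47.291,110.132), P2=(18.450,13.860); sampled at t=k/5. Machine vertices: (116.703,29.114) → (90.561,50.680) → (67.665,76.011) → (48.014,105.107) → (31.609,137.969) → (18.450,174.595). Open path.

**Shape 3** — `<circle>` circle, stroke `#0000ff` → cut (S744, F1615). Machine vertices: (24.883,70.335) → (23.411,74.864) → (19.559,77.663) → (14.797,77.663) → (10.945,74.864) → (9.473,70.335) → (10.945,65.806) → (14.797,63.007) → (19.559,63.007) → (23.411,65.806) → (24.883,70.335). Closed: final G1 returns to the first vertex.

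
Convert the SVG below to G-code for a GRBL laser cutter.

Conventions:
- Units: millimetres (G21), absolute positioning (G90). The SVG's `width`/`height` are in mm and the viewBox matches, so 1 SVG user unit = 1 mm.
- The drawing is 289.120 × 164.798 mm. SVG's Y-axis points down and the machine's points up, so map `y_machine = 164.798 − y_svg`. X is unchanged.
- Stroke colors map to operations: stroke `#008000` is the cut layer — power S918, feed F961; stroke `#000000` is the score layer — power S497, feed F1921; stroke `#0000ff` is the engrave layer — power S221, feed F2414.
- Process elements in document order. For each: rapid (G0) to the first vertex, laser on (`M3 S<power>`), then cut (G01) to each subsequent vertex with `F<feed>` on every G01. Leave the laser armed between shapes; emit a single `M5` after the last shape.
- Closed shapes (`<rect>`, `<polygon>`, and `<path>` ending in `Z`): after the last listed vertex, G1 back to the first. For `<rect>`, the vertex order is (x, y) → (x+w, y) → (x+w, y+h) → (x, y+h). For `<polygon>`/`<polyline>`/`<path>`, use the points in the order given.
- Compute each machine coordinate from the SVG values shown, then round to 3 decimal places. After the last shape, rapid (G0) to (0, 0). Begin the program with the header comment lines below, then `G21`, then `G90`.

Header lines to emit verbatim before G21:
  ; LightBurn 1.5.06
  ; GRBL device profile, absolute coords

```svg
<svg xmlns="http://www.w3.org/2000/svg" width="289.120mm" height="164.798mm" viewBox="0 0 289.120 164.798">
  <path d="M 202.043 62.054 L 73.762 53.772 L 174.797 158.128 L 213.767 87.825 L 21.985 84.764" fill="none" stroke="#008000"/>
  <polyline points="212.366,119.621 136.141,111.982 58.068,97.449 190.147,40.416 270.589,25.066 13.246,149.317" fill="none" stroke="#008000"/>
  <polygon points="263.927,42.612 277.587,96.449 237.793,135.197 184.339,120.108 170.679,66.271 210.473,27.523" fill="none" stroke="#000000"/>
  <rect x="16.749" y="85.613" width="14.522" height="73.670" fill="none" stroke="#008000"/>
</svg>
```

viewBox `0 0 289.120 164.798` with mm width/height → 1 unit = 1 mm. Flip: y_m = 164.798 − y_svg.

**Shape 1** — `<path>` open polyline, stroke `#008000` → cut (S918, F961). Machine vertices: (202.043,102.744) → (73.762,111.026) → (174.797,6.670) → (213.767,76.973) → (21.985,80.034). Open path.

**Shape 2** — `<polyline>` open polyline, stroke `#008000` → cut (S918, F961). Machine vertices: (212.366,45.177) → (136.141,52.816) → (58.068,67.349) → (190.147,124.382) → (270.589,139.732) → (13.246,15.481). Open path.

**Shape 3** — `<polygon>` regular polygon, stroke `#000000` → score (S497, F1921). Machine vertices: (263.927,122.186) → (277.587,68.349) → (237.793,29.601) → (184.339,44.690) → (170.679,98.527) → (210.473,137.275) → (263.927,122.186). Closed: final G1 returns to the first vertex.

**Shape 4** — `<rect>` rectangle, stroke `#008000` → cut (S918, F961). Machine vertices: (16.749,79.185) → (31.271,79.185) → (31.271,5.515) → (16.749,5.515) → (16.749,79.185). Closed: final G1 returns to the first vertex.

; LightBurn 1.5.06
; GRBL device profile, absolute coords
G21
G90
G0 X202.043 Y102.744
M3 S918
G01 X73.762 Y111.026 F961
G01 X174.797 Y6.670 F961
G01 X213.767 Y76.973 F961
G01 X21.985 Y80.034 F961
G0 X212.366 Y45.177
M3 S918
G01 X136.141 Y52.816 F961
G01 X58.068 Y67.349 F961
G01 X190.147 Y124.382 F961
G01 X270.589 Y139.732 F961
G01 X13.246 Y15.481 F961
G0 X263.927 Y122.186
M3 S497
G01 X277.587 Y68.349 F1921
G01 X237.793 Y29.601 F1921
G01 X184.339 Y44.690 F1921
G01 X170.679 Y98.527 F1921
G01 X210.473 Y137.275 F1921
G01 X263.927 Y122.186 F1921
G0 X16.749 Y79.185
M3 S918
G01 X31.271 Y79.185 F961
G01 X31.271 Y5.515 F961
G01 X16.749 Y5.515 F961
G01 X16.749 Y79.185 F961
M5
G0 X0.000 Y0.000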